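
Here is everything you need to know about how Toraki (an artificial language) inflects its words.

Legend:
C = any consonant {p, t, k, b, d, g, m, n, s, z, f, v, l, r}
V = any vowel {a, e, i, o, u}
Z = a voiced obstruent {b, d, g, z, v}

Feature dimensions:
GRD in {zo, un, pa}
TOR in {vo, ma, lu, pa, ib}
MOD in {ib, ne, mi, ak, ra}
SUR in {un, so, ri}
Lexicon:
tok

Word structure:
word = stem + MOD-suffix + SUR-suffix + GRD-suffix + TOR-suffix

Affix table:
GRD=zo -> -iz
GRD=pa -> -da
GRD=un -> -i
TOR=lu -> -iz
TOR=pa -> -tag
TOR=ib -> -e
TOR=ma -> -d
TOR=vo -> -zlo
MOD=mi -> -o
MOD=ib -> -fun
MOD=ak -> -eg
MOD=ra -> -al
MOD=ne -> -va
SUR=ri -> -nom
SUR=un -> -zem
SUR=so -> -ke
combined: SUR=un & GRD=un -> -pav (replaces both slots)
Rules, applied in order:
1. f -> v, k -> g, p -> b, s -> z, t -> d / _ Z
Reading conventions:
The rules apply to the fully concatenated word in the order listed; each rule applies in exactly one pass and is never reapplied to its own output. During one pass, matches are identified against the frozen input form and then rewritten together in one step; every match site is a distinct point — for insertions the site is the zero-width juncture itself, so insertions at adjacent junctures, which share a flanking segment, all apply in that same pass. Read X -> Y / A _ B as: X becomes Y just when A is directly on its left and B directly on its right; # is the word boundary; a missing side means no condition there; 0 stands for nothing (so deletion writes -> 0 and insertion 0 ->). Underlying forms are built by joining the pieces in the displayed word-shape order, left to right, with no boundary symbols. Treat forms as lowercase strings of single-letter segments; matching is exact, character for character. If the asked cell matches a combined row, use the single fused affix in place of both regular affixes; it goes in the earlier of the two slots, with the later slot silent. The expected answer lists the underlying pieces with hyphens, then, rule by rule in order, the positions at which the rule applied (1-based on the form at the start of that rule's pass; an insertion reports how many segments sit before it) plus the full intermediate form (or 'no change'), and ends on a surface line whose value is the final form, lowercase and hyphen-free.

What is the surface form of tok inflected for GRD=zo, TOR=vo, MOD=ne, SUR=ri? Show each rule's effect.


underlying: tok-va-nom-iz-zlo
1. f -> v, k -> g, p -> b, s -> z, t -> d / _ Z: fires at position(s) 3: togvanomizzlo
surface: togvanomizzlo


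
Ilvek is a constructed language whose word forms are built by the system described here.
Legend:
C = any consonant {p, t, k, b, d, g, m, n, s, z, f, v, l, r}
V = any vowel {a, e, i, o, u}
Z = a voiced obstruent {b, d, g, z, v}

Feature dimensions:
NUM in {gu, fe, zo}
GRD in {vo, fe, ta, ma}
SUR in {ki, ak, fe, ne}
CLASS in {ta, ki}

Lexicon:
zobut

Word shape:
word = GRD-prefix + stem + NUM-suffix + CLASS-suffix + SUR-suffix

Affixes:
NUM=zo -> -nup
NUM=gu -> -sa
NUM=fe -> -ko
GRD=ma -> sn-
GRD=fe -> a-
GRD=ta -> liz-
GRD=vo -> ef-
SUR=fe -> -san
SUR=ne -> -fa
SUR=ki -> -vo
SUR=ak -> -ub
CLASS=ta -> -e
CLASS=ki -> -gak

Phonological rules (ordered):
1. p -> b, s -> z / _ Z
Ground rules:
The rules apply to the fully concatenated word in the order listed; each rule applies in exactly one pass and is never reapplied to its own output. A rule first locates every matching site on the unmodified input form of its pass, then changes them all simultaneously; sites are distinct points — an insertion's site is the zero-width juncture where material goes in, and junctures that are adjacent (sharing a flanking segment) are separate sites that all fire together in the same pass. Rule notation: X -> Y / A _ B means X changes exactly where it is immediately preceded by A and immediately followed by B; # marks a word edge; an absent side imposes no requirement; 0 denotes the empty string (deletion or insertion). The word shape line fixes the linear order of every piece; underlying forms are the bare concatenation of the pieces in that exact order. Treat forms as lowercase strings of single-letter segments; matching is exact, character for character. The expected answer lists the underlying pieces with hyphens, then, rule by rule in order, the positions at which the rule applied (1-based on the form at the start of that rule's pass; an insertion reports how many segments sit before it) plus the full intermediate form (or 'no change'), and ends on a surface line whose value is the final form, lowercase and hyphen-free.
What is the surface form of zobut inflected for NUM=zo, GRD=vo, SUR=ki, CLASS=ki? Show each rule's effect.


underlying: ef-zobut-nup-gak-vo
1. p -> b, s -> z / _ Z: fires at position(s) 10: efzobutnubgakvo
surface: efzobutnubgakvo


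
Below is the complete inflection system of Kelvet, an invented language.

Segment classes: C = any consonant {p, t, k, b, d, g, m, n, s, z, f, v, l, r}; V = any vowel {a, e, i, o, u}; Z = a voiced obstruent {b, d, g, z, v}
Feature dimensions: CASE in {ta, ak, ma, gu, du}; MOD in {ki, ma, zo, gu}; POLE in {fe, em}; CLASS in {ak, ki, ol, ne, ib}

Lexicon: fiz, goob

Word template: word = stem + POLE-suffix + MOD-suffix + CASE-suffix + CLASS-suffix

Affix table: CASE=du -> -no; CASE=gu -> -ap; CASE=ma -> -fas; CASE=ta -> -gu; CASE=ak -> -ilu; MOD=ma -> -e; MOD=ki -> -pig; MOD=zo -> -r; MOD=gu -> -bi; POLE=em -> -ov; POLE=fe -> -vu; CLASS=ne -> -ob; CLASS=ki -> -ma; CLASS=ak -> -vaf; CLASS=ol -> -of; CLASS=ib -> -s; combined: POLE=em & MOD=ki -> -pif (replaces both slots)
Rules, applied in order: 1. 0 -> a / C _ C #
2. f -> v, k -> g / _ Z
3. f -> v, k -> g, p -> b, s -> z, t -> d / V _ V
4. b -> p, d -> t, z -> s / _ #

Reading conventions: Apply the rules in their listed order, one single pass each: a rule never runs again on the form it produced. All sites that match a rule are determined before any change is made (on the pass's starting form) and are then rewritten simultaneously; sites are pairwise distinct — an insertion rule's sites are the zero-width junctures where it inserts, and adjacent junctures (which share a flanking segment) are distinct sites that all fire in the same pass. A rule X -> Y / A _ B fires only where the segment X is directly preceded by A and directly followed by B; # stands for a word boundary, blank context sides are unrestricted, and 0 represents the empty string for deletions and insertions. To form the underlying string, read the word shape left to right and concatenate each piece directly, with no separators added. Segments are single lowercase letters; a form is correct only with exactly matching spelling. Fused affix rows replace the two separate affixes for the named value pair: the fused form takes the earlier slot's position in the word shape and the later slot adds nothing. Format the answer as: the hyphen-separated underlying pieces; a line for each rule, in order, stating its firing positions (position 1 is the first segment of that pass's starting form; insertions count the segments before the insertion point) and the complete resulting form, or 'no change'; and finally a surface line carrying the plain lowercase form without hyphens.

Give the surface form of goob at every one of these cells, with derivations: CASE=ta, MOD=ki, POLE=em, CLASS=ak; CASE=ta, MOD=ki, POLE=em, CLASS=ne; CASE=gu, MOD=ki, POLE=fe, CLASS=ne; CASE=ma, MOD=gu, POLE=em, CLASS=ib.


cell CASE=ta, MOD=ki, POLE=em, CLASS=ak:
underlying: goob-pif-gu-vaf
1. 0 -> a / C _ C #: no change
2. f -> v, k -> g / _ Z: fires at position(s) 7: goobpivguvaf
3. f -> v, k -> g, p -> b, s -> z, t -> d / V _ V: no change
4. b -> p, d -> t, z -> s / _ #: no change
surface: goobpivguvaf

cell CASE=ta, MOD=ki, POLE=em, CLASS=ne:
underlying: goob-pif-gu-ob
1. 0 -> a / C _ C #: no change
2. f -> v, k -> g / _ Z: fires at position(s) 7: goobpivguob
3. f -> v, k -> g, p -> b, s -> z, t -> d / V _ V: no change
4. b -> p, d -> t, z -> s / _ #: fires at position(s) 11: goobpivguop
surface: goobpivguop

cell CASE=gu, MOD=ki, POLE=fe, CLASS=ne:
underlying: goob-vu-pig-ap-ob
1. 0 -> a / C _ C #: no change
2. f -> v, k -> g / _ Z: no change
3. f -> v, k -> g, p -> b, s -> z, t -> d / V _ V: fires at position(s) 7, 11: goobvubigabob
4. b -> p, d -> t, z -> s / _ #: fires at position(s) 13: goobvubigabop
surface: goobvubigabop

cell CASE=ma, MOD=gu, POLE=em, CLASS=ib:
underlying: goob-ov-bi-fas-s
1. 0 -> a / C _ C #: inserts after position(s) 11: goobovbifasas
2. f -> v, k -> g / _ Z: no change
3. f -> v, k -> g, p -> b, s -> z, t -> d / V _ V: fires at position(s) 9, 11: goobovbivazas
4. b -> p, d -> t, z -> s / _ #: no change
surface: goobovbivazas


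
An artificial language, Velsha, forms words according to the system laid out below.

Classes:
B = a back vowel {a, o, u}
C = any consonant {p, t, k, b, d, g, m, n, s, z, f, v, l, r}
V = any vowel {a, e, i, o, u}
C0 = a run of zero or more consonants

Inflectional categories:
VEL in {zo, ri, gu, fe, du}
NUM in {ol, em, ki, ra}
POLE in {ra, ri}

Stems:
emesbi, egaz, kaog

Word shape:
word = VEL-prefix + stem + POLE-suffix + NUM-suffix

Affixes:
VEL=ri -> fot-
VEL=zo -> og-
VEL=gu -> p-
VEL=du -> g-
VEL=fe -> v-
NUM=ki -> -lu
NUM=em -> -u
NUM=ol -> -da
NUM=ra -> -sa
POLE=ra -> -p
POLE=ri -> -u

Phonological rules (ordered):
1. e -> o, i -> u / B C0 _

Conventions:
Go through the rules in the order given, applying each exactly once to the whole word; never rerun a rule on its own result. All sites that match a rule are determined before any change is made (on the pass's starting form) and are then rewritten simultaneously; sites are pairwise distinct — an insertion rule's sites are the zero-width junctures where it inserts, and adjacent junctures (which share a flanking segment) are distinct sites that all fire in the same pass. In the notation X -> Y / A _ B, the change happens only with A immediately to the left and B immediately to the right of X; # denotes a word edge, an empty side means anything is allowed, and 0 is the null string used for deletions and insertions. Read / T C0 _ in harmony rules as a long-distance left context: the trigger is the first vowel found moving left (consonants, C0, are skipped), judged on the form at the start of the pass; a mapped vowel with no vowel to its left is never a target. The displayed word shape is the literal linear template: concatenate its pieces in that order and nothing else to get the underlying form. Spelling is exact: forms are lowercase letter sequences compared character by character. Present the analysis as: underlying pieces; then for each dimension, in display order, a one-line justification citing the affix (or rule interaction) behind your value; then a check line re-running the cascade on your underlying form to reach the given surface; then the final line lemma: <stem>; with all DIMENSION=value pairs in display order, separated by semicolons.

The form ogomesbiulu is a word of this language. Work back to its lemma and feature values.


underlying: og-emesbi-u-lu
VEL=zo - signalled by the affix og-
NUM=ki - signalled by the affix -lu
POLE=ri - signalled by the affix -u
check: ogemesbiulu -> ogomesbiulu
lemma: emesbi; VEL=zo; NUM=ki; POLE=ri


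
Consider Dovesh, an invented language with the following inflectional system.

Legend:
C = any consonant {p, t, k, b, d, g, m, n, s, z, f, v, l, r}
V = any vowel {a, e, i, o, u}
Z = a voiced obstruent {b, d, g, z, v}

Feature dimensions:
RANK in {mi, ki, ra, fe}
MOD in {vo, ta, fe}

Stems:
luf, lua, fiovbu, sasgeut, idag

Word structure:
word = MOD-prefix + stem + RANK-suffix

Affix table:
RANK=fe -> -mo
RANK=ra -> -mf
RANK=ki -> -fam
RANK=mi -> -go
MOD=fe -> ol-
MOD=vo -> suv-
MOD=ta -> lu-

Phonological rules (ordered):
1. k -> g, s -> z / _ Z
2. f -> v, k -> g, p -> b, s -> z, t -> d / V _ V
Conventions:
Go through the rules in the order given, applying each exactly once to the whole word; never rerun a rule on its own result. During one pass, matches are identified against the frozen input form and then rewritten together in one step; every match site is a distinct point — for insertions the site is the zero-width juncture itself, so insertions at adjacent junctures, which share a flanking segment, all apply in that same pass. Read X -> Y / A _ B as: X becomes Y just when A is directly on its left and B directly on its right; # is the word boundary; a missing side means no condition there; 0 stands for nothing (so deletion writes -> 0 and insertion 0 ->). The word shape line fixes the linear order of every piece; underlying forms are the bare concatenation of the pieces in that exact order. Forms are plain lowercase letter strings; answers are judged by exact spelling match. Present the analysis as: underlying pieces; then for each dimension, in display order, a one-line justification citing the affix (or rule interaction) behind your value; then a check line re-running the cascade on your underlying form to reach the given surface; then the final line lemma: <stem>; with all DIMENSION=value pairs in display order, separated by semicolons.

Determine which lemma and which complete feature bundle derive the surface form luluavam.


underlying: lu-lua-fam
RANK=ki - signalled by the affix -fam
MOD=ta - signalled by the affix lu-
check: luluafam -> luluafam -> luluavam
lemma: lua; RANK=ki; MOD=ta


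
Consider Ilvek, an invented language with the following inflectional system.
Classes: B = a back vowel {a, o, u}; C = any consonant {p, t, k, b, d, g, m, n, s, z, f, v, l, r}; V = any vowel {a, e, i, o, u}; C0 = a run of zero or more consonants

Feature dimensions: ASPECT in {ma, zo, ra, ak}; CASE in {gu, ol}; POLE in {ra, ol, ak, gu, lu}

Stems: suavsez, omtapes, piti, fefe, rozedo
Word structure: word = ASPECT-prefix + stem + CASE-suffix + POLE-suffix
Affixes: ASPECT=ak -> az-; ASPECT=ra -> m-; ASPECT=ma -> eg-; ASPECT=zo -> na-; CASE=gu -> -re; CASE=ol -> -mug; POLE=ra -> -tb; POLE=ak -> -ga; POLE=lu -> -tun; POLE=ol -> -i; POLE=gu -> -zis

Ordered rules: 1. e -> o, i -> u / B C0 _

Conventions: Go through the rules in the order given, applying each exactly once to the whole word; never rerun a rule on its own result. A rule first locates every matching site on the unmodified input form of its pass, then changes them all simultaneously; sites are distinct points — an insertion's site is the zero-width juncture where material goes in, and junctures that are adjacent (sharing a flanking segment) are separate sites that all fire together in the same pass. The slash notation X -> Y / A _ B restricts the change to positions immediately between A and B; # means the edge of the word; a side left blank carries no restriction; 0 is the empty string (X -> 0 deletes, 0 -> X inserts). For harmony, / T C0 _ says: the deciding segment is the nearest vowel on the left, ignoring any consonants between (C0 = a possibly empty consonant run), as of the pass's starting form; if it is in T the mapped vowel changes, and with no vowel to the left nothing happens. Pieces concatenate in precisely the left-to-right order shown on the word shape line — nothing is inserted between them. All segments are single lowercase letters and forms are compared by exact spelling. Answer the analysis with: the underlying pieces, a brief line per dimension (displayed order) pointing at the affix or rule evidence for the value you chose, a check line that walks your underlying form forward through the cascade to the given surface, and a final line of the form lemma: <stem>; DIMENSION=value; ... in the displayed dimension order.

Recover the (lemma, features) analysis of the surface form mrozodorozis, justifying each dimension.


underlying: m-rozedo-re-zis
ASPECT=ra - signalled by the affix m-
CASE=gu - signalled by the affix -re
POLE=gu - signalled by the affix -zis
check: mrozedorezis -> mrozodorozis
lemma: rozedo; ASPECT=ra; CASE=gu; POLE=gu


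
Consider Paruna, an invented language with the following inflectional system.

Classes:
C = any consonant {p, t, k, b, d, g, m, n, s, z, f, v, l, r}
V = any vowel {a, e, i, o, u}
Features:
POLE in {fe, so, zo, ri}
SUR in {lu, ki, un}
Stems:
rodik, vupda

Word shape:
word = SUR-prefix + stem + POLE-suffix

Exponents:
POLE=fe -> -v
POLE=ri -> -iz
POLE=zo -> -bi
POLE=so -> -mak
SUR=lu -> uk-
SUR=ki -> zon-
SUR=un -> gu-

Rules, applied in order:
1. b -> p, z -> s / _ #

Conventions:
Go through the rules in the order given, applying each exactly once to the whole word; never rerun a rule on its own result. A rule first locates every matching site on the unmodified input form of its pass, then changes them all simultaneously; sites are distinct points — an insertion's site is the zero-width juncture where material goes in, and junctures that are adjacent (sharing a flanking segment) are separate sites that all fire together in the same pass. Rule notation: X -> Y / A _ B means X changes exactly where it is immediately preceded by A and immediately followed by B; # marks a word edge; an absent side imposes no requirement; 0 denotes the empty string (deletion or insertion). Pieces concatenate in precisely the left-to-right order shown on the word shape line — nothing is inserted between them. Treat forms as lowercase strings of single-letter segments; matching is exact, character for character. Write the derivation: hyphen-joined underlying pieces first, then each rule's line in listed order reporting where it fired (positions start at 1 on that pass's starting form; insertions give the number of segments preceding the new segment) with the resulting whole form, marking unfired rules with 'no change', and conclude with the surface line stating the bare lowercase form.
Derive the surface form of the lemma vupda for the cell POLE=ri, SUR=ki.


underlying: zon-vupda-iz
1. b -> p, z -> s / _ #: fires at position(s) 10: zonvupdais
surface: zonvupdais


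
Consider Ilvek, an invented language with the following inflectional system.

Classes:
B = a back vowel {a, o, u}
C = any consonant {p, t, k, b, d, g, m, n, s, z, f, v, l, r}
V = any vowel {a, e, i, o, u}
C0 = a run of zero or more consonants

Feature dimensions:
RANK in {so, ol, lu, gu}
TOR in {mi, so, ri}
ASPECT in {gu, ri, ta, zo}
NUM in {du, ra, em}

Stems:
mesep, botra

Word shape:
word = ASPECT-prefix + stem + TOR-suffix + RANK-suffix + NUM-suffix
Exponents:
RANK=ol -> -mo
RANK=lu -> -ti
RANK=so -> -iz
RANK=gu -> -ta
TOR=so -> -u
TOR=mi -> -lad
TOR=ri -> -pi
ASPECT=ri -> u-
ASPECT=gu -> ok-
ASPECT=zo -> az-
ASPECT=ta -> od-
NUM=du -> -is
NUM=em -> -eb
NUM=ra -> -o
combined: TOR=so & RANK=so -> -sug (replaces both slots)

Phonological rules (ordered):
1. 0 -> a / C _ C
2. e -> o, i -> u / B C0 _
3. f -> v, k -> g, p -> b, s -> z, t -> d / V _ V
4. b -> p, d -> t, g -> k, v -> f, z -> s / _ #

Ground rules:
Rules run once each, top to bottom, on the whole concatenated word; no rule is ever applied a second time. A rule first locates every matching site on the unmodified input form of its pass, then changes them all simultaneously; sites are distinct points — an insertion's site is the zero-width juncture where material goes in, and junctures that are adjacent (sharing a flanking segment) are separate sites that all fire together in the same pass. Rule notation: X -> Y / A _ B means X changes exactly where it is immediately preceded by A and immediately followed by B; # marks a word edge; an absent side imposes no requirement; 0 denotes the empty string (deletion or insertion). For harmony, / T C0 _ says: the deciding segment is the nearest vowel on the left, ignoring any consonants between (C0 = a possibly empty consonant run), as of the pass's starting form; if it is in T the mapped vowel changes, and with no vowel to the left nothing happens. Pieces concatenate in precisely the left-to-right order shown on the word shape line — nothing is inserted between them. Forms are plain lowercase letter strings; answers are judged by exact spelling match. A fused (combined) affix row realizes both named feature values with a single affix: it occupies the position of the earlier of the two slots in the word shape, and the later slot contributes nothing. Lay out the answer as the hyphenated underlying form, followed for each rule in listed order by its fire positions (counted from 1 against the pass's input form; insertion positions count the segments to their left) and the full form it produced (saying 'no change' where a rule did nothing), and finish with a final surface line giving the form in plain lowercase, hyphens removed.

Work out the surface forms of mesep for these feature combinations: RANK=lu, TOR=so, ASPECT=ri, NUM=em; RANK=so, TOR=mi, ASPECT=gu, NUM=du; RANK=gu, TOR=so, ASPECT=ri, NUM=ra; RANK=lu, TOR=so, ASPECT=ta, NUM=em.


cell RANK=lu, TOR=so, ASPECT=ri, NUM=em:
underlying: u-mesep-u-ti-eb
1. 0 -> a / C _ C: no change
2. e -> o, i -> u / B C0 _: fires at position(s) 3, 9: umoseputueb
3. f -> v, k -> g, p -> b, s -> z, t -> d / V _ V: fires at position(s) 4, 6, 8: umozebudueb
4. b -> p, d -> t, g -> k, v -> f, z -> s / _ #: fires at position(s) 11: umozebuduep
surface: umozebuduep

cell RANK=so, TOR=mi, ASPECT=gu, NUM=du:
underlying: ok-mesep-lad-iz-is
1. 0 -> a / C _ C: inserts after position(s) 2, 7: okamesepaladizis
2. e -> o, i -> u / B C0 _: fires at position(s) 5, 13: okamosepaladuzis
3. f -> v, k -> g, p -> b, s -> z, t -> d / V _ V: fires at position(s) 2, 6, 8: ogamozebaladuzis
4. b -> p, d -> t, g -> k, v -> f, z -> s / _ #: no change
surface: ogamozebaladuzis

cell RANK=gu, TOR=so, ASPECT=ri, NUM=ra:
underlying: u-mesep-u-ta-o
1. 0 -> a / C _ C: no change
2. e -> o, i -> u / B C0 _: fires at position(s) 3: umoseputao
3. f -> v, k -> g, p -> b, s -> z, t -> d / V _ V: fires at position(s) 4, 6, 8: umozebudao
4. b -> p, d -> t, g -> k, v -> f, z -> s / _ #: no change
surface: umozebudao

cell RANK=lu, TOR=so, ASPECT=ta, NUM=em:
underlying: od-mesep-u-ti-eb
1. 0 -> a / C _ C: inserts after position(s) 2: odameseputieb
2. e -> o, i -> u / B C0 _: fires at position(s) 5, 11: odamoseputueb
3. f -> v, k -> g, p -> b, s -> z, t -> d / V _ V: fires at position(s) 6, 8, 10: odamozebudueb
4. b -> p, d -> t, g -> k, v -> f, z -> s / _ #: fires at position(s) 13: odamozebuduep
surface: odamozebuduep


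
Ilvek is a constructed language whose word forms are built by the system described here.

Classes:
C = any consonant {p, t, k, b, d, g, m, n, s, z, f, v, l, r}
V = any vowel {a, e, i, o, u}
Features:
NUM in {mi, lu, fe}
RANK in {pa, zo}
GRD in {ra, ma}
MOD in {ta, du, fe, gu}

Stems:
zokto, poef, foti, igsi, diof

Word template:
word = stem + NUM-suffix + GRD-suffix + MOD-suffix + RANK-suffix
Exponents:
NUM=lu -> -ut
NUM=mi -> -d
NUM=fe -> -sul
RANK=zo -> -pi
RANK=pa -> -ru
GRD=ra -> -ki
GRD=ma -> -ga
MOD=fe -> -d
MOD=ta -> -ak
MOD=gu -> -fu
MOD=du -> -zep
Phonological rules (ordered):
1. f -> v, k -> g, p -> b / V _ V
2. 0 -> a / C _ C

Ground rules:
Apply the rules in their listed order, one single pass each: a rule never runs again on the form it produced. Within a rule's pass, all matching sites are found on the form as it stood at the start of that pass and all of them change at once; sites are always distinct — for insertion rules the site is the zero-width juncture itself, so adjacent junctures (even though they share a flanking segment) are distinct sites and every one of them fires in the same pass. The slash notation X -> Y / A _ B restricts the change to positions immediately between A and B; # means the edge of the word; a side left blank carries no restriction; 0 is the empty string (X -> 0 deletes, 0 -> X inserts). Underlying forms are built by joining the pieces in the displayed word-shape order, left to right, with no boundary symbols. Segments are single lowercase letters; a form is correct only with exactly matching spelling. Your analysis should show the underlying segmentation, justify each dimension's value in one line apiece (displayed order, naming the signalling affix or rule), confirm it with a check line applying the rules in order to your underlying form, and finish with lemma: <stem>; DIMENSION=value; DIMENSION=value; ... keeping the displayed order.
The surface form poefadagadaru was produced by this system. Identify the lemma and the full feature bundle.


underlying: poef-d-ga-d-ru
NUM=mi - signalled by the affix -d
RANK=pa - signalled by the affix -ru
GRD=ma - signalled by the affix -ga
MOD=fe - signalled by the affix -d
check: poefdgadru -> poefdgadru -> poefadagadaru
lemma: poef; NUM=mi; RANK=pa; GRD=ma; MOD=fe


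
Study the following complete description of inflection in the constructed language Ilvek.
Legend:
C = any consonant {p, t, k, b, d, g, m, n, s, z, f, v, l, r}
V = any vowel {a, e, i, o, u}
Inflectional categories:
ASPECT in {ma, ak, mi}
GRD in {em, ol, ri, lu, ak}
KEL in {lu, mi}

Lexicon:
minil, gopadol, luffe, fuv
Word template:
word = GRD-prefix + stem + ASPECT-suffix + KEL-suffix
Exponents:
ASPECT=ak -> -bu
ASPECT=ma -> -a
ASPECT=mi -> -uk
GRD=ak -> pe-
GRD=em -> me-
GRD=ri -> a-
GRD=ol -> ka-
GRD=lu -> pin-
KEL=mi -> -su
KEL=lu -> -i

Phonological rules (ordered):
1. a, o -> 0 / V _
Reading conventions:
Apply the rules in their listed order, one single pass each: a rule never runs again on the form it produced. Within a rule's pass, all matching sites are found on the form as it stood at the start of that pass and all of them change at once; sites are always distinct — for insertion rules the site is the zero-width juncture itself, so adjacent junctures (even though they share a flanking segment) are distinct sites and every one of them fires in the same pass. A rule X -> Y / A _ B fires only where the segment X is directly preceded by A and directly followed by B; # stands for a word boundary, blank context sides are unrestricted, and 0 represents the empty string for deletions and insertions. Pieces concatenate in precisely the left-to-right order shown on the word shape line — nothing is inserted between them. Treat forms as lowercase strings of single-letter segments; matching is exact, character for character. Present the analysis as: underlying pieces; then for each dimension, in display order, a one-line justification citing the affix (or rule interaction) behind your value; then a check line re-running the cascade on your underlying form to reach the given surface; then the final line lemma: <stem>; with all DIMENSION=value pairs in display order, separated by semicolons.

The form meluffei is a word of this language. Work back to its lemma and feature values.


underlying: me-luffe-a-i
ASPECT=ma - signalled by the affix -a
GRD=em - signalled by the affix me-
KEL=lu - signalled by the affix -i
check: meluffeai -> meluffei
lemma: luffe; ASPECT=ma; GRD=em; KEL=lu


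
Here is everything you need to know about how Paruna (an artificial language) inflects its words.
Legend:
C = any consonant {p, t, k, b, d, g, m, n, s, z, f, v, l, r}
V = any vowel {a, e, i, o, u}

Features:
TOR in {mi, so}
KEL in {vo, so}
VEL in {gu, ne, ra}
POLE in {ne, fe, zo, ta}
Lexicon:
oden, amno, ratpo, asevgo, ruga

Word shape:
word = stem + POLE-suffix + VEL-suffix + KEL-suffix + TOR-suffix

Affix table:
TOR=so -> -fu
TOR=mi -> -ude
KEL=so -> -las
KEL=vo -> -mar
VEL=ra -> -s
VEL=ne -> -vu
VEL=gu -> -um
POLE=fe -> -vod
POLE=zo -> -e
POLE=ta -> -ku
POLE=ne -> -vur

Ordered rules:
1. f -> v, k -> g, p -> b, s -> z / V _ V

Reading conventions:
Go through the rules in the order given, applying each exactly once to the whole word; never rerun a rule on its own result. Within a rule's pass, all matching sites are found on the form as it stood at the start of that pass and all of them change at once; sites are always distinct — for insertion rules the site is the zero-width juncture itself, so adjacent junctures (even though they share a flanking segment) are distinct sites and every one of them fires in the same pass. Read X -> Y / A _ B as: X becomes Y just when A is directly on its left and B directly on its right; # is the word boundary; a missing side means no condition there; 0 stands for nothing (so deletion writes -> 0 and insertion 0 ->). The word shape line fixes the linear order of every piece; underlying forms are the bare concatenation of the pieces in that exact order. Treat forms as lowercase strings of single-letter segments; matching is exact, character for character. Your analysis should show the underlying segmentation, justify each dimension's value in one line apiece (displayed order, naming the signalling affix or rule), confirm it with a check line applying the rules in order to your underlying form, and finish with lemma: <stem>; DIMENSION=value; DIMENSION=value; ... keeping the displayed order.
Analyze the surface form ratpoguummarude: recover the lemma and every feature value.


underlying: ratpo-ku-um-mar-ude
TOR=mi - signalled by the affix -ude
KEL=vo - signalled by the affix -mar
VEL=gu - signalled by the affix -um
POLE=ta - signalled by the affix -ku
check: ratpokuummarude -> ratpoguummarude
lemma: ratpo; TOR=mi; KEL=vo; VEL=gu; POLE=ta


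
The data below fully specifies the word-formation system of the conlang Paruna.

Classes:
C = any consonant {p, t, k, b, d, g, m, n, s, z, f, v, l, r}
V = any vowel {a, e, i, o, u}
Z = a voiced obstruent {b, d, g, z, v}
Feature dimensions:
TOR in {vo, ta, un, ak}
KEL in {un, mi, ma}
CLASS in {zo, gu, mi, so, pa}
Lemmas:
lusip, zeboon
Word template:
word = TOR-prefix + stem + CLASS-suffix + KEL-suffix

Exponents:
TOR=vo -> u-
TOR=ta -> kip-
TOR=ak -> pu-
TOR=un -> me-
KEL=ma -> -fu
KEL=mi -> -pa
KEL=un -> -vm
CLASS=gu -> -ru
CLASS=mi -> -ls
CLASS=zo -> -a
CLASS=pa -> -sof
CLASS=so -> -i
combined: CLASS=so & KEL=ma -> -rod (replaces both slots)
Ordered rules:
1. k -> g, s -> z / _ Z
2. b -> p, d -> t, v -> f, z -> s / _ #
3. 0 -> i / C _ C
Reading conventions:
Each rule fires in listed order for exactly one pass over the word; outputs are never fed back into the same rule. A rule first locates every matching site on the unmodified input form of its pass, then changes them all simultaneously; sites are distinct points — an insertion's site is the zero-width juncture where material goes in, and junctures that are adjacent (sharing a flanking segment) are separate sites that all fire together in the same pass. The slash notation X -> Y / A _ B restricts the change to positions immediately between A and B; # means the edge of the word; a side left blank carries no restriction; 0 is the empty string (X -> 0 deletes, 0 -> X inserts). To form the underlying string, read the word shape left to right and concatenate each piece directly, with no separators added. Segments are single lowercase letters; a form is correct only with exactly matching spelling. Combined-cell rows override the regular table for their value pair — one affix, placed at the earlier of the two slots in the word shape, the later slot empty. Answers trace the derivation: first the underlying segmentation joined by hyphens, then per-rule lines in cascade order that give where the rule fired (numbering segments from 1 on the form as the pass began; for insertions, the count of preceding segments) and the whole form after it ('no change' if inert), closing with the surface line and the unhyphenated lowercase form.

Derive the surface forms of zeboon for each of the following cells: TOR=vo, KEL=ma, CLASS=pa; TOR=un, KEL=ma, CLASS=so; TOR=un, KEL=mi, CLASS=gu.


cell TOR=vo, KEL=ma, CLASS=pa:
underlying: u-zeboon-sof-fu
1. k -> g, s -> z / _ Z: no change
2. b -> p, d -> t, v -> f, z -> s / _ #: no change
3. 0 -> i / C _ C: inserts after position(s) 7, 10: uzeboonisofifu
surface: uzeboonisofifu

cell TOR=un, KEL=ma, CLASS=so:
underlying: me-zeboon-rod
1. k -> g, s -> z / _ Z: no change
2. b -> p, d -> t, v -> f, z -> s / _ #: fires at position(s) 11: mezeboonrot
3. 0 -> i / C _ C: inserts after position(s) 8: mezeboonirot
surface: mezeboonirot

cell TOR=un, KEL=mi, CLASS=gu:
underlying: me-zeboon-ru-pa
1. k -> g, s -> z / _ Z: no change
2. b -> p, d -> t, v -> f, z -> s / _ #: no change
3. 0 -> i / C _ C: inserts after position(s) 8: mezeboonirupa
surface: mezeboonirupa


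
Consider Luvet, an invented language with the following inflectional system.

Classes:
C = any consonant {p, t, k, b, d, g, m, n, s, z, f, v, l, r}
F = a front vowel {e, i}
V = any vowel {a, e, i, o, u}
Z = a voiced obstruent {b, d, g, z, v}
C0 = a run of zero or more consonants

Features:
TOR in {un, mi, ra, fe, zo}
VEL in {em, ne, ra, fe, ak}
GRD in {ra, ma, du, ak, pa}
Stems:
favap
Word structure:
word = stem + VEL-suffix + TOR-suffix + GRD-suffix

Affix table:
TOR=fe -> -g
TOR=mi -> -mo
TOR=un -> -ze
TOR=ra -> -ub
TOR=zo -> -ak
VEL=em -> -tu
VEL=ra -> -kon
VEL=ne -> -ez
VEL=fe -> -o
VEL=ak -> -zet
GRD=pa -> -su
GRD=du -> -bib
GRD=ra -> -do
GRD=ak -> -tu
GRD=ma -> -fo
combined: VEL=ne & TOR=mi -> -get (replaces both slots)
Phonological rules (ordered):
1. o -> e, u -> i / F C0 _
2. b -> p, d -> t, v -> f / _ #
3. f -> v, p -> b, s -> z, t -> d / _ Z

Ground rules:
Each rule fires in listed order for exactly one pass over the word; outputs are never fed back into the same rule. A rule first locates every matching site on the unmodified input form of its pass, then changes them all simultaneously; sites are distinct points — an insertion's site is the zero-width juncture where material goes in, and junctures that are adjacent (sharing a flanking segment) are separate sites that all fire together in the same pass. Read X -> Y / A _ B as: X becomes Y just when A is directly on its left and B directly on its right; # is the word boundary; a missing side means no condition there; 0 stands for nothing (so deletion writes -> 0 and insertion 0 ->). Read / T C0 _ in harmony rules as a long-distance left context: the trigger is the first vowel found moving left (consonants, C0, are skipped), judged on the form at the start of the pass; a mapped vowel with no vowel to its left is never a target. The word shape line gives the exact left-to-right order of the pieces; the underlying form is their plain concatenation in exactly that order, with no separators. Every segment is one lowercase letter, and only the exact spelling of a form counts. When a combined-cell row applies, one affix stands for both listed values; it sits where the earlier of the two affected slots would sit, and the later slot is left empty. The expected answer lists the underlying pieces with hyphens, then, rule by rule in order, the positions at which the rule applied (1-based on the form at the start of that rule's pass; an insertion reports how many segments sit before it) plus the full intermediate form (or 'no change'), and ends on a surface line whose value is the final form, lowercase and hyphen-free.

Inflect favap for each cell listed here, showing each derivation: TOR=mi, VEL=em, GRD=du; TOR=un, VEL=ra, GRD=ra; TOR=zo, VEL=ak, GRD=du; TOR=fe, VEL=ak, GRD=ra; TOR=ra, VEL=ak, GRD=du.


cell TOR=mi, VEL=em, GRD=du:
underlying: favap-tu-mo-bib
1. o -> e, u -> i / F C0 _: no change
2. b -> p, d -> t, v -> f / _ #: fires at position(s) 12: favaptumobip
3. f -> v, p -> b, s -> z, t -> d / _ Z: no change
surface: favaptumobip

cell TOR=un, VEL=ra, GRD=ra:
underlying: favap-kon-ze-do
1. o -> e, u -> i / F C0 _: fires at position(s) 12: favapkonzede
2. b -> p, d -> t, v -> f / _ #: no change
3. f -> v, p -> b, s -> z, t -> d / _ Z: no change
surface: favapkonzede

cell TOR=zo, VEL=ak, GRD=du:
underlying: favap-zet-ak-bib
1. o -> e, u -> i / F C0 _: no change
2. b -> p, d -> t, v -> f / _ #: fires at position(s) 13: favapzetakbip
3. f -> v, p -> b, s -> z, t -> d / _ Z: fires at position(s) 5: favabzetakbip
surface: favabzetakbip

cell TOR=fe, VEL=ak, GRD=ra:
underlying: favap-zet-g-do
1. o -> e, u -> i / F C0 _: fires at position(s) 11: favapzetgde
2. b -> p, d -> t, v -> f / _ #: no change
3. f -> v, p -> b, s -> z, t -> d / _ Z: fires at position(s) 5, 8: favabzedgde
surface: favabzedgde

cell TOR=ra, VEL=ak, GRD=du:
underlying: favap-zet-ub-bib
1. o -> e, u -> i / F C0 _: fires at position(s) 9: favapzetibbib
2. b -> p, d -> t, v -> f / _ #: fires at position(s) 13: favapzetibbip
3. f -> v, p -> b, s -> z, t -> d / _ Z: fires at position(s) 5: favabzetibbip
surface: favabzetibbip


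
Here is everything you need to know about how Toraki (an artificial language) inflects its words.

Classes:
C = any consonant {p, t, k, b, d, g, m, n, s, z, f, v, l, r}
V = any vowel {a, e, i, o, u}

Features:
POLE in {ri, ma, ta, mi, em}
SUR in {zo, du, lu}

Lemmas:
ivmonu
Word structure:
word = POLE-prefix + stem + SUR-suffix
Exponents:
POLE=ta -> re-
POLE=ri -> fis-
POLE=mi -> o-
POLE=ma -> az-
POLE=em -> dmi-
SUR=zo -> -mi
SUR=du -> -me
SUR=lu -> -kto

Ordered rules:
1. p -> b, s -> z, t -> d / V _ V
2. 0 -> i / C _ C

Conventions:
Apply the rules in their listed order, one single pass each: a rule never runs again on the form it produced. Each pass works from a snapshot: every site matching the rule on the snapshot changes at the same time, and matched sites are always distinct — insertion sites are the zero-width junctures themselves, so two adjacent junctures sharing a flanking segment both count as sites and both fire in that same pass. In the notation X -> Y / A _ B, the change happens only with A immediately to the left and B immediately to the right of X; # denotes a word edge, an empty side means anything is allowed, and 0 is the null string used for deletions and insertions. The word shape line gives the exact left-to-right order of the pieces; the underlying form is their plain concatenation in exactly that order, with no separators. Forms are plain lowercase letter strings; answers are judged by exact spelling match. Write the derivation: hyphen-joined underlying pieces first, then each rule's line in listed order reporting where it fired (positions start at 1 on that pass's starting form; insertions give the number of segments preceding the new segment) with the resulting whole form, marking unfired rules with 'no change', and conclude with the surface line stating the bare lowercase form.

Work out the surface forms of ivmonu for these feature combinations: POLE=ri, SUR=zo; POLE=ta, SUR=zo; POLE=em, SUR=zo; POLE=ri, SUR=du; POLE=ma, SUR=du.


cell POLE=ri, SUR=zo:
underlying: fis-ivmonu-mi
1. p -> b, s -> z, t -> d / V _ V: fires at position(s) 3: fizivmonumi
2. 0 -> i / C _ C: inserts after position(s) 5: fizivimonumi
surface: fizivimonumi

cell POLE=ta, SUR=zo:
underlying: re-ivmonu-mi
1. p -> b, s -> z, t -> d / V _ V: no change
2. 0 -> i / C _ C: inserts after position(s) 4: reivimonumi
surface: reivimonumi

cell POLE=em, SUR=zo:
underlying: dmi-ivmonu-mi
1. p -> b, s -> z, t -> d / V _ V: no change
2. 0 -> i / C _ C: inserts after position(s) 1, 5: dimiivimonumi
surface: dimiivimonumi

cell POLE=ri, SUR=du:
underlying: fis-ivmonu-me
1. p -> b, s -> z, t -> d / V _ V: fires at position(s) 3: fizivmonume
2. 0 -> i / C _ C: inserts after position(s) 5: fizivimonume
surface: fizivimonume

cell POLE=ma, SUR=du:
underlying: az-ivmonu-me
1. p -> b, s -> z, t -> d / V _ V: no change
2. 0 -> i / C _ C: inserts after position(s) 4: azivimonume
surface: azivimonume


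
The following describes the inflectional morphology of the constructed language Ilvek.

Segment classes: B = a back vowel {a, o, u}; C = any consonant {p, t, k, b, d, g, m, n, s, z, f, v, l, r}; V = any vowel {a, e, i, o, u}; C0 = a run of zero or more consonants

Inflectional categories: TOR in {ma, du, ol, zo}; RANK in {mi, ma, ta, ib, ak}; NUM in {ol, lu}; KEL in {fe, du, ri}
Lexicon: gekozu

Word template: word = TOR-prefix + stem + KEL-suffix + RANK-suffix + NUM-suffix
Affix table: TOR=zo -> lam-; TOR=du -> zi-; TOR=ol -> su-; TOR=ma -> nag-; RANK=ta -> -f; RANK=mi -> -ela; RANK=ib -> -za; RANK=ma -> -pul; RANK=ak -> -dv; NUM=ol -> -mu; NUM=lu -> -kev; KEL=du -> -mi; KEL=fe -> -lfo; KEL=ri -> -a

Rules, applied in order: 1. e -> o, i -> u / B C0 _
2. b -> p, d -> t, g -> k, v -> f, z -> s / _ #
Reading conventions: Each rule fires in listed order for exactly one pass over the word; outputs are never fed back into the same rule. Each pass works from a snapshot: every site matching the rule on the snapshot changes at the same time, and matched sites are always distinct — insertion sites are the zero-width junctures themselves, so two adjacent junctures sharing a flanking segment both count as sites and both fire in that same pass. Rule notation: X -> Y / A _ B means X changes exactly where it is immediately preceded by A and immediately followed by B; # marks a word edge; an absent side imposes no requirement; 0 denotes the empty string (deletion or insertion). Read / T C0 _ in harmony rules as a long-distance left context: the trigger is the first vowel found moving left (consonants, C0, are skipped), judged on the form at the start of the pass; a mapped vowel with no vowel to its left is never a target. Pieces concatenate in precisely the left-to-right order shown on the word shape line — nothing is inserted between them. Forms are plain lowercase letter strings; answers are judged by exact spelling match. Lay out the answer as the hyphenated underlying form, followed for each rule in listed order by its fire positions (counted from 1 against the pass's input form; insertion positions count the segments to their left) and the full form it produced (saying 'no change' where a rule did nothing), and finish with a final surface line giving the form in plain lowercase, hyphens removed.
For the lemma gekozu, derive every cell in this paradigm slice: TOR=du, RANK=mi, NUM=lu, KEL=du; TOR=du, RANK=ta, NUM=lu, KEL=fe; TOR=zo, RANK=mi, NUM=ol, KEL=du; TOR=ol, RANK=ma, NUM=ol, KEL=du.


cell TOR=du, RANK=mi, NUM=lu, KEL=du:
underlying: zi-gekozu-mi-ela-kev
1. e -> o, i -> u / B C0 _: fires at position(s) 10, 15: zigekozumuelakov
2. b -> p, d -> t, g -> k, v -> f, z -> s / _ #: fires at position(s) 16: zigekozumuelakof
surface: zigekozumuelakof

cell TOR=du, RANK=ta, NUM=lu, KEL=fe:
underlying: zi-gekozu-lfo-f-kev
1. e -> o, i -> u / B C0 _: fires at position(s) 14: zigekozulfofkov
2. b -> p, d -> t, g -> k, v -> f, z -> s / _ #: fires at position(s) 15: zigekozulfofkof
surface: zigekozulfofkof

cell TOR=zo, RANK=mi, NUM=ol, KEL=du:
underlying: lam-gekozu-mi-ela-mu
1. e -> o, i -> u / B C0 _: fires at position(s) 5, 11: lamgokozumuelamu
2. b -> p, d -> t, g -> k, v -> f, z -> s / _ #: no change
surface: lamgokozumuelamu

cell TOR=ol, RANK=ma, NUM=ol, KEL=du:
underlying: su-gekozu-mi-pul-mu
1. e -> o, i -> u / B C0 _: fires at position(s) 4, 10: sugokozumupulmu
2. b -> p, d -> t, g -> k, v -> f, z -> s / _ #: no change
surface: sugokozumupulmu
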